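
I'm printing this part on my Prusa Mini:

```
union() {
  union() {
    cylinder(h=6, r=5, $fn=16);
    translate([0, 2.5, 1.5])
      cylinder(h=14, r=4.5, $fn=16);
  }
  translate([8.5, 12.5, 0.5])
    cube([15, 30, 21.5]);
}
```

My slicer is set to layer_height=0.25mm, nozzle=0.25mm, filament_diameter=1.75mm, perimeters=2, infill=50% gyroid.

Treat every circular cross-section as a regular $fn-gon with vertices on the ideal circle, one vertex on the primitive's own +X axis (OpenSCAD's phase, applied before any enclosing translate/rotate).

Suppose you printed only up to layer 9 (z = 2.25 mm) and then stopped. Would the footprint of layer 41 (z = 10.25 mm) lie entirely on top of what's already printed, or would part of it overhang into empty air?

Compare the two slices. At z = 2.25: the r=5 cylinder contributes a regular 16-gon of circumradius 5 (area = (16/2)·5.000²·sin(360°/16) = 76.54 mm²); the r=4.5 cylinder at (0, 2.5) contributes a regular 16-gon of circumradius 4.5 (area = (16/2)·4.500²·sin(360°/16) = 61.99 mm²); Taking the union: the regions partially overlap — summed areas 138.53 mm² minus the doubly-counted overlap 45.58 mm² gives 92.95 mm² — area = 92.95 mm²; the 15×30 cube at (8.5, 12.5) contributes its full rectangle (area 450.00 mm²); Merging all regions: the 2 present regions are separate (no shared area or edge), so areas and boundary lengths simply add and each stays a separate island — area = 542.95 mm². At z = 10.25: the cylinder is not intersected at this z (z outside [0, 6]); the cylinder at (0, 2.5): section is a regular 16-gon, circumradius r=4.5 (area = (16/2)·4.500²·sin(360°/16) = 61.99 mm²); Combining (union): only the r=4.5 cylinder at (0, 2.5) is present, so the union is just that shape — area = 61.99 mm²; the cube at (8.5, 12.5) is present — its section is the full 15×30 rectangle (area 450.00 mm²); Merging all regions: the 2 present regions are separate (no shared area or edge), so areas and boundary lengths simply add and each stays a separate island — area = 511.99 mm². Checking containment: the cross-section at z = 10.25 is a subset of the cross-section at z = 2.25.

entirely on top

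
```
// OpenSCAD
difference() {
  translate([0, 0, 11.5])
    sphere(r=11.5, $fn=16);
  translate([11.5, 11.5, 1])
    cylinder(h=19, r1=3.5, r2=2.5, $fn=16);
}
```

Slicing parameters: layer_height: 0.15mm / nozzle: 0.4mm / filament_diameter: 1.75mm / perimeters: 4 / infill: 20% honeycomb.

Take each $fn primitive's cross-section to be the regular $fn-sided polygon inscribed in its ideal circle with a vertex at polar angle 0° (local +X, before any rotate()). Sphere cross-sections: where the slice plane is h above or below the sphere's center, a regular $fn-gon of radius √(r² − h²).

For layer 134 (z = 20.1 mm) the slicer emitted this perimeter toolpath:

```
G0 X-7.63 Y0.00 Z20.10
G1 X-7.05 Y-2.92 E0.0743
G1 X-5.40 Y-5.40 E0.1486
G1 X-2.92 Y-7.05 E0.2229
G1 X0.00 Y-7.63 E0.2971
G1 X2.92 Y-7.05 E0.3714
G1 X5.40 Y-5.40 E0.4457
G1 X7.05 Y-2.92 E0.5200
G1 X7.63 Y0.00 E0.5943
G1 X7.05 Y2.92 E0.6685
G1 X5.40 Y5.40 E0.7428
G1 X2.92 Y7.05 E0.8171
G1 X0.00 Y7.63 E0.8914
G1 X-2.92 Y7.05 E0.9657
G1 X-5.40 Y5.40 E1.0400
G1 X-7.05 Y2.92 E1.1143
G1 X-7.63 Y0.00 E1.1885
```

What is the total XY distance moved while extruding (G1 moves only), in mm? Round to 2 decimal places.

Sum the Euclidean lengths of each G1 segment: total = 47.65 mm.

47.65 mm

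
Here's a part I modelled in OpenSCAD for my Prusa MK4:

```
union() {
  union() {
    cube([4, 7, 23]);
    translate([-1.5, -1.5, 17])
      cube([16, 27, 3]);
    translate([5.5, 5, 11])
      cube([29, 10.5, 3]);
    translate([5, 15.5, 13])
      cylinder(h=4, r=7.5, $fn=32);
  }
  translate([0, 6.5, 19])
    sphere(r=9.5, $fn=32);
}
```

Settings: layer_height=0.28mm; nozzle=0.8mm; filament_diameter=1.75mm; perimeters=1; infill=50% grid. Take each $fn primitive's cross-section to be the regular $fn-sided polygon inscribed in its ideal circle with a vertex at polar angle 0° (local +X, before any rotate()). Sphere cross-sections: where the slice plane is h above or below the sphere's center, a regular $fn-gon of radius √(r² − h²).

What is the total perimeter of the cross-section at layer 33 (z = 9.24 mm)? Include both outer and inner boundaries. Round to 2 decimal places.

22.00 mm

At z = 9.24 mm: the 4×7 cube contributes its full rectangle (perimeter 22.00 mm); the cube at (-1.5, -1.5) does not reach this height (z outside [17, 20]); the cube at (5.5, 5) does not reach this height (z outside [11, 14]); the cylinder at (5, 15.5) is absent (z outside [13, 17]); Taking the union: only the 4×7 cube is present, so the union is just that shape — boundary = 22.00 mm; the sphere at (0, 6.5) is absent (|z−center|=9.760 > r=9.5); Merging all regions: only the result so far is present, so the union is just that shape — boundary = 22.00 mm. Overall, the cross-section is a single solid region. Total boundary length (outer) = 22.00 mm.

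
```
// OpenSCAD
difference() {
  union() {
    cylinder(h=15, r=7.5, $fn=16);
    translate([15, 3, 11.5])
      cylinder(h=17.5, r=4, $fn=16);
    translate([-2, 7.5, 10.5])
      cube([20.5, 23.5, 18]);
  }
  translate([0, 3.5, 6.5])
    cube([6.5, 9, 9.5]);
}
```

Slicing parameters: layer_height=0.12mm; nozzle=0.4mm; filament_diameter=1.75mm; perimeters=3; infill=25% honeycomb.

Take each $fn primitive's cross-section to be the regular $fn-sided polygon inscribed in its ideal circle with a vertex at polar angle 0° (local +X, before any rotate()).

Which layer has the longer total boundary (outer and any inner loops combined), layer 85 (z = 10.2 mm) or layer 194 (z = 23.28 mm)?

Layer 85 (z = 10.2): the r=7.5 cylinder contributes a regular 16-gon of circumradius 7.5 (perimeter = 2·16·7.500·sin(180°/16) = 46.82 mm); the cylinder at (15, 3) is not intersected at this z (z outside [11.5, 29]); the cube at (-2, 7.5) does not reach this height (z outside [10.5, 28.5]); Merging all regions: only the r=7.5 cylinder is present, so the union is just that shape — boundary = 46.82 mm; the cube at (0, 3.5) (footprint 6.5×9) is included at this height (perimeter 31.00 mm); Subtracting the remaining from the first: starting from the result so far, the 6.5×9 cube at (0, 3.5) partially overlaps it — only the 18.11 mm² overlap (of its 58.50 mm²) is removed, clipping the outline — boundary = 49.33 mm. So its perimeter = 49.33 mm. Layer 194 (z = 23.28): the cylinder is absent (z outside [0, 15]); the cylinder at (15, 3): section is a regular 16-gon, circumradius r=4 (perimeter = 2·16·4.000·sin(180°/16) = 24.97 mm); the cube at (-2, 7.5) (footprint 20.5×23.5) is included at this height (perimeter 88.00 mm); Taking the union: the 2 present regions are separate (no shared area or edge), so areas and boundary lengths simply add and each stays a separate island — boundary = 112.97 mm; the cube at (0, 3.5) does not reach this height (z outside [6.5, 16]); Subtracting the remaining from the first: none of the subtracted shapes is present at this height, so that combined region is unchanged — boundary = 112.97 mm. So its perimeter = 112.97 mm. Layer 194 is larger (112.97 vs 49.33 mm).

layer 194 (z = 23.28 mm)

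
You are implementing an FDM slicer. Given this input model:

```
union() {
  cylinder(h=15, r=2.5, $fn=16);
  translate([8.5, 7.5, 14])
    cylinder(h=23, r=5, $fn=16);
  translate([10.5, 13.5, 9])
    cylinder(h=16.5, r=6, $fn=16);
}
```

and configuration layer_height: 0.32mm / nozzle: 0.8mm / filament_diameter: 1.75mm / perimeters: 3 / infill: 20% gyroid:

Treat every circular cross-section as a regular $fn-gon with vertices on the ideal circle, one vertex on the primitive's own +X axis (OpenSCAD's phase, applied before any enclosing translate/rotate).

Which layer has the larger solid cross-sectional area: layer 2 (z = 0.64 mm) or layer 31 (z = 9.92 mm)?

Layer 2 (z = 0.64): the r=2.5 cylinder contributes a regular 16-gon of circumradius 2.5 (area = (16/2)·2.500²·sin(360°/16) = 19.13 mm²); the cylinder at (8.5, 7.5) is absent (z outside [14, 37]); the cylinder at (10.5, 13.5) does not reach this height (z outside [9, 25.5]); Merging all regions: only the r=2.5 cylinder is present, so the union is just that shape — area = 19.13 mm². So its area = 19.13 mm². Layer 31 (z = 9.92): the cylinder: section is a regular 16-gon, circumradius r=2.5 (area = (16/2)·2.500²·sin(360°/16) = 19.13 mm²); the cylinder at (8.5, 7.5) does not reach this height (z outside [14, 37]); the r=6 cylinder at (10.5, 13.5) contributes a regular 16-gon of circumradius 6 (area = (16/2)·6.000²·sin(360°/16) = 110.21 mm²); Combining (union): the 2 present regions are separate (no shared area or edge), so areas and boundary lengths simply add and each stays a separate island — area = 129.35 mm². So its area = 129.35 mm². Layer 31 is larger (129.35 vs 19.13 mm²).

layer 31 (z = 9.92 mm)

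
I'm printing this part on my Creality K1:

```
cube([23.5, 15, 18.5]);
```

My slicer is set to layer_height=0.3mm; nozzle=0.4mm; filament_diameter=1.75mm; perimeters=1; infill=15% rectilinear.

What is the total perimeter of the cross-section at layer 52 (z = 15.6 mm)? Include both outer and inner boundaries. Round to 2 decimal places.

77.00 mm

At z = 15.6 mm: the cube (footprint 23.5×15) is included at this height (perimeter 77.00 mm). Overall, the cross-section is a single solid region. Total boundary length (outer) = 77.00 mm.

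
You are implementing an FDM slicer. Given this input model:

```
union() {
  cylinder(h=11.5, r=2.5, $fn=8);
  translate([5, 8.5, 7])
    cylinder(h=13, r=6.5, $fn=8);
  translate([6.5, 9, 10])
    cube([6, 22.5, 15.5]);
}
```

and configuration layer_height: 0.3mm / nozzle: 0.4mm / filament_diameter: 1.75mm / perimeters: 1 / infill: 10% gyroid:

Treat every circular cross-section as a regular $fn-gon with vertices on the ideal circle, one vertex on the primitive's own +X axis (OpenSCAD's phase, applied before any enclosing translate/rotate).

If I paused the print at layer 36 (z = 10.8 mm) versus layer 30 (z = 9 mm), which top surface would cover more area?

layer 36 (z = 10.8 mm)

Layer 36 (z = 10.8): the r=2.5 cylinder contributes a regular 8-gon of circumradius 2.5 (area = (8/2)·2.500²·sin(360°/8) = 17.68 mm²); the cylinder at (5, 8.5): section is a regular 8-gon, circumradius r=6.5 (area = (8/2)·6.500²·sin(360°/8) = 119.50 mm²); the cube at (6.5, 9) is present — its section is the full 6×22.5 rectangle (area 135.00 mm²); Taking the union: the regions partially overlap — summed areas 272.18 mm² minus the doubly-counted overlap 18.14 mm² gives 254.04 mm² — area = 254.04 mm². So its area = 254.04 mm². Layer 30 (z = 9): the r=2.5 cylinder gives a regular 8-gon of circumradius 2.5 (constant along its height) (area = (8/2)·2.500²·sin(360°/8) = 17.68 mm²); the r=6.5 cylinder at (5, 8.5) gives a regular 8-gon of circumradius 6.5 (constant along its height) (area = (8/2)·6.500²·sin(360°/8) = 119.50 mm²); the cube at (6.5, 9) is absent (z outside [10, 25.5]); Combining (union): the 2 present regions are separate (no shared area or edge), so areas and boundary lengths simply add and each stays a separate island — area = 137.18 mm². So its area = 137.18 mm². Layer 36 is larger (254.04 vs 137.18 mm²).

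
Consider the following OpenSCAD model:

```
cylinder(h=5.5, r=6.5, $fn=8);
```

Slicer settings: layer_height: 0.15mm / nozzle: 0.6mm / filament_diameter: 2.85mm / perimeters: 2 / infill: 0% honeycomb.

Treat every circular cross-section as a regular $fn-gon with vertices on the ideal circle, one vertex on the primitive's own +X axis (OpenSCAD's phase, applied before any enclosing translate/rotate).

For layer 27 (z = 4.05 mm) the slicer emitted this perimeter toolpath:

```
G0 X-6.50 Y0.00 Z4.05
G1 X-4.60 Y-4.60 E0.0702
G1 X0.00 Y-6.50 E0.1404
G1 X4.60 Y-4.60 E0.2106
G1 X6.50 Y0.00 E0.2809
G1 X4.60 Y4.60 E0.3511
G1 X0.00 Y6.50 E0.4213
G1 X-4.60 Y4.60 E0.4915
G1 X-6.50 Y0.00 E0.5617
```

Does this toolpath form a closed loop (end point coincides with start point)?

yes

Start point (G0): (-6.50, 0.00). End point (last G1): the path returns to the start — closed.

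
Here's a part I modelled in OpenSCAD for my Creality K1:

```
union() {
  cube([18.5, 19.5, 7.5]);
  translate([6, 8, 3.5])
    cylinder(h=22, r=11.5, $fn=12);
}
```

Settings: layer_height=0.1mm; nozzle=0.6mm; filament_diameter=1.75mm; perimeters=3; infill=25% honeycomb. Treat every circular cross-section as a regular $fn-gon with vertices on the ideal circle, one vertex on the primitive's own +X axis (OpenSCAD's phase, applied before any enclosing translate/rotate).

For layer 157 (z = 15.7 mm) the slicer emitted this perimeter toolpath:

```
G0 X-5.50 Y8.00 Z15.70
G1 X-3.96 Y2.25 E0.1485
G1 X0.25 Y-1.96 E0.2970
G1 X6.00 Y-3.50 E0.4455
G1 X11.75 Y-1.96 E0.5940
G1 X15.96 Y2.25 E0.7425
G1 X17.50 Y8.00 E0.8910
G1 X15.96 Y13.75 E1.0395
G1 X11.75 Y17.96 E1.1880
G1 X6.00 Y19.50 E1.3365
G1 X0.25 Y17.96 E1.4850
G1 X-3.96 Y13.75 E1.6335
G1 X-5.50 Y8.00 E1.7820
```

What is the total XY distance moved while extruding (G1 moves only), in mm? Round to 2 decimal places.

Sum the Euclidean lengths of each G1 segment: total = 71.44 mm.

71.44 mm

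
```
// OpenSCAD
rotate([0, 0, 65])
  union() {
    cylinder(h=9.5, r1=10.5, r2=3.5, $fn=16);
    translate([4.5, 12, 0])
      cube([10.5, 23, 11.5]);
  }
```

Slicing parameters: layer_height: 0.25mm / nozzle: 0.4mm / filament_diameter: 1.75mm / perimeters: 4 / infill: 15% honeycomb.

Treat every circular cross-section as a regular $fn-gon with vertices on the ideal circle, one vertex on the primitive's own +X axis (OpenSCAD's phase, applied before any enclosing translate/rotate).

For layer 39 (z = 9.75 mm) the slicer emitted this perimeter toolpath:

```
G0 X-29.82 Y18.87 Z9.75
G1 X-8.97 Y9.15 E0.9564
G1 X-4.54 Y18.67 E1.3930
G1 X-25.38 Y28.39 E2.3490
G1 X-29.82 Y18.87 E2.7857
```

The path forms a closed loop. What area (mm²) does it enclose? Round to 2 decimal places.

Apply the shoelace formula to the sequence of (X, Y) vertices; enclosed area = 241.55 mm².

241.55 mm²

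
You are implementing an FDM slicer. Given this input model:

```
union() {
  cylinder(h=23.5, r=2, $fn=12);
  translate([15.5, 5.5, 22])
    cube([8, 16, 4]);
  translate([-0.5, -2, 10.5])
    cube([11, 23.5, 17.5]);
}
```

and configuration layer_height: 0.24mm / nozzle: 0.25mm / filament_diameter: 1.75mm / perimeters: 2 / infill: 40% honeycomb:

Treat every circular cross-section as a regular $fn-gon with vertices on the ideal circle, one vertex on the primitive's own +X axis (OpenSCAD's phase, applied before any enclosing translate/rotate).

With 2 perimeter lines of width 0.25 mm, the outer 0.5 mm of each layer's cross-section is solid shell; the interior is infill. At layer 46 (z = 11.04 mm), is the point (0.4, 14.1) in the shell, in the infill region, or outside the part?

infill

At z = 11.04 mm: the r=2 cylinder gives a regular 12-gon of circumradius 2 (constant along its height); the cube at (15.5, 5.5) does not reach this height (z outside [22, 26]); the 11×23.5 cube at (-0.5, -2) contributes its full rectangle; Combining (union): the regions partially overlap (shared area 7.93 mm²), so overlapping operands fuse into one piece — 1 connected region. Overall, the cross-section is a single solid region. The nearest boundary edge runs (-0.50, 1.87)→(-0.50, 21.50); distance from the point to it = 0.90 mm. The point is inside the cross-section and 0.90 mm from the nearest boundary — more than the 0.5 mm shell width (2 × 0.25), so it's in the infill interior.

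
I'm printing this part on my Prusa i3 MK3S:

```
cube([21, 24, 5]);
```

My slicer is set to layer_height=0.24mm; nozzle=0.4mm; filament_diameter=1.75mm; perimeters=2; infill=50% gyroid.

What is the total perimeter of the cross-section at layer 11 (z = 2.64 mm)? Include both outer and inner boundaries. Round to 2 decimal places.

At z = 2.64 mm: the cube (footprint 21×24) is included at this height (perimeter 90.00 mm). Overall, the cross-section is a single solid region. Total boundary length (outer) = 90.00 mm.

90.00 mm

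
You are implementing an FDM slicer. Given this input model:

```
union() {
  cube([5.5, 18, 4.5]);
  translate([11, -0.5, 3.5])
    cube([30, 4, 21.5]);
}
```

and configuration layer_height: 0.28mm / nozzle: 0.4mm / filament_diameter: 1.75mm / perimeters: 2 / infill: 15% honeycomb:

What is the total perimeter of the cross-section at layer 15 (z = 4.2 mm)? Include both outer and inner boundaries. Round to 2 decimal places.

At z = 4.2 mm: the cube (footprint 5.5×18) is included at this height (perimeter 47.00 mm); the cube at (11, -0.5) (footprint 30×4) is included at this height (perimeter 68.00 mm); Combining (union): the 2 present regions are separate (no shared area or edge), so areas and boundary lengths simply add and each stays a separate island — boundary = 115.00 mm. Overall, the cross-section has 2 separate islands. Total boundary length (outer) = 115.00 mm.

115.00 mm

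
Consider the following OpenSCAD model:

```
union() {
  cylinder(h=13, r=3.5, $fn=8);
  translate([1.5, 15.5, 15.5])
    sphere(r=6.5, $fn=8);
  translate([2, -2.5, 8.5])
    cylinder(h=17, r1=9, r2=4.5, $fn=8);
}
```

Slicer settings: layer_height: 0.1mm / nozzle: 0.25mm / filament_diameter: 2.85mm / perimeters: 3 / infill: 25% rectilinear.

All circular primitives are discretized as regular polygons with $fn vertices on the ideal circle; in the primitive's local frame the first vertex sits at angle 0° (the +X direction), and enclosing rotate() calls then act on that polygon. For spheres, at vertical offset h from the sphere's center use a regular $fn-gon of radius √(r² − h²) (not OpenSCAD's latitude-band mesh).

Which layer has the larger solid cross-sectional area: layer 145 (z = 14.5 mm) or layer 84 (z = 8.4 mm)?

layer 145 (z = 14.5 mm)

Layer 145 (z = 14.5): the cylinder is not intersected at this z (z outside [0, 13]); the r=6.5 sphere at (1.5, 15.5) slices to a regular 8-gon of circumradius 6.423 (√(r²−h²) with h=1 from center) (area = (8/2)·6.423²·sin(360°/8) = 116.67 mm²); the cone at (2, -2.5): at t=0.353 of its height the radius interpolates to r₁+(r₂−r₁)t = 7.412, giving a regular 8-gon of that circumradius (area = (8/2)·7.412²·sin(360°/8) = 155.38 mm²); Merging all regions: the 2 present regions are separate (no shared area or edge), so areas and boundary lengths simply add and each stays a separate island — area = 272.05 mm². So its area = 272.05 mm². Layer 84 (z = 8.4): the r=3.5 cylinder contributes a regular 8-gon of circumradius 3.5 (area = (8/2)·3.500²·sin(360°/8) = 34.65 mm²); the sphere at (1.5, 15.5) is absent (|z−center|=7.100 > r=6.5); the cone at (2, -2.5) is not intersected at this z (z outside [8.5, 25.5]); Merging all regions: only the r=3.5 cylinder is present, so the union is just that shape — area = 34.65 mm². So its area = 34.65 mm². Layer 145 is larger (272.05 vs 34.65 mm²).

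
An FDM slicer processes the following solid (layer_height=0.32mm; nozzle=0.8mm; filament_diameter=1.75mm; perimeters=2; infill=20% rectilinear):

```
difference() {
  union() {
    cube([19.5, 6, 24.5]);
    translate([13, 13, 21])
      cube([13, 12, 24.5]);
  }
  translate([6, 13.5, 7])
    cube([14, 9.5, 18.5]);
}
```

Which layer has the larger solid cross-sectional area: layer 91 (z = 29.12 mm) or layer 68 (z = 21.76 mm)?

layer 68 (z = 21.76 mm)

Layer 91 (z = 29.12): the cube does not reach this height (z outside [0, 24.5]); the cube at (13, 13) is present — its section is the full 13×12 rectangle (area 156.00 mm²); Taking the union: only the 13×12 cube at (13, 13) is present, so the union is just that shape — area = 156.00 mm²; the cube at (6, 13.5) does not reach this height (z outside [7, 25.5]); After the difference (first − rest): none of the subtracted shapes is present at this height, so the result so far is unchanged — area = 156.00 mm². So its area = 156.00 mm². Layer 68 (z = 21.76): the cube (footprint 19.5×6) is included at this height (area 117.00 mm²); the 13×12 cube at (13, 13) contributes its full rectangle (area 156.00 mm²); Merging all regions: the 2 present regions are separate (no shared area or edge), so areas and boundary lengths simply add and each stays a separate island — area = 273.00 mm²; the cube at (6, 13.5) (footprint 14×9.5) is included at this height (area 133.00 mm²); Taking the first minus the rest: starting from that combined region (273.00 mm²), the 14×9.5 cube at (6, 13.5) partially overlaps it — only the 66.50 mm² overlap (of its 133.00 mm²) is removed, clipping the outline — area = 206.50 mm². So its area = 206.50 mm². Layer 68 is larger (206.50 vs 156.00 mm²).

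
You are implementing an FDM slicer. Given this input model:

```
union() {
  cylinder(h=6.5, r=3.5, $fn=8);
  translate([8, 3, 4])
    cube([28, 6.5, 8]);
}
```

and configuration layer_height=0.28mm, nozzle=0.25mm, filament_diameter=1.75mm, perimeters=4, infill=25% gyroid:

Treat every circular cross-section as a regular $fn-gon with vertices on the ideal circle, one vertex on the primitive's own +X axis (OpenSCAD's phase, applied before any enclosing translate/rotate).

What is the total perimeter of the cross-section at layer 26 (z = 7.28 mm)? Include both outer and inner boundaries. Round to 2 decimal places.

69.00 mm

At z = 7.28 mm: the cylinder is absent (z outside [0, 6.5]); the 28×6.5 cube at (8, 3) contributes its full rectangle (perimeter 69.00 mm); Taking the union: only the 28×6.5 cube at (8, 3) is present, so the union is just that shape — boundary = 69.00 mm. Overall, the cross-section is a single solid region. Total boundary length (outer) = 69.00 mm.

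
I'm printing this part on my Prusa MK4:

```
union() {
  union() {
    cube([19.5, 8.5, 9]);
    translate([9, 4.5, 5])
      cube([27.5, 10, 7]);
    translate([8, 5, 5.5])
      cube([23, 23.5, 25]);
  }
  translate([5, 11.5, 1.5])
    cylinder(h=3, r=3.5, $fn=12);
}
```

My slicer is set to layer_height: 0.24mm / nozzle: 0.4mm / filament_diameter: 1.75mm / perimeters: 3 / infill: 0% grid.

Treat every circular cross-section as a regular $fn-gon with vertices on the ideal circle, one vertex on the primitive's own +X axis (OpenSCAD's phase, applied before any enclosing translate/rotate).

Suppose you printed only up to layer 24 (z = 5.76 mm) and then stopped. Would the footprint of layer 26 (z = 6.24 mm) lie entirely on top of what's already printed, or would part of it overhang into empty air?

Compare the two slices. At z = 5.76: the cube is present — its section is the full 19.5×8.5 rectangle (area 165.75 mm²); the cube at (9, 4.5) (footprint 27.5×10) is included at this height (area 275.00 mm²); the 23×23.5 cube at (8, 5) contributes its full rectangle (area 540.50 mm²); Taking the union: the regions partially overlap — summed areas 981.25 mm² minus the doubly-counted overlap 254.50 mm² gives 726.75 mm² — area = 726.75 mm²; the cylinder at (5, 11.5) does not reach this height (z outside [1.5, 4.5]); Merging all regions: only that combined region is present, so the union is just that shape — area = 726.75 mm². At z = 6.24: the cube is present — its section is the full 19.5×8.5 rectangle (area 165.75 mm²); the cube at (9, 4.5) (footprint 27.5×10) is included at this height (area 275.00 mm²); the 23×23.5 cube at (8, 5) contributes its full rectangle (area 540.50 mm²); Taking the union: the regions partially overlap — summed areas 981.25 mm² minus the doubly-counted overlap 254.50 mm² gives 726.75 mm² — area = 726.75 mm²; the cylinder at (5, 11.5) is absent (z outside [1.5, 4.5]); Taking the union: only the result so far is present, so the union is just that shape — area = 726.75 mm². Checking containment: the cross-section at z = 6.24 is a subset of the cross-section at z = 5.76.

entirely on top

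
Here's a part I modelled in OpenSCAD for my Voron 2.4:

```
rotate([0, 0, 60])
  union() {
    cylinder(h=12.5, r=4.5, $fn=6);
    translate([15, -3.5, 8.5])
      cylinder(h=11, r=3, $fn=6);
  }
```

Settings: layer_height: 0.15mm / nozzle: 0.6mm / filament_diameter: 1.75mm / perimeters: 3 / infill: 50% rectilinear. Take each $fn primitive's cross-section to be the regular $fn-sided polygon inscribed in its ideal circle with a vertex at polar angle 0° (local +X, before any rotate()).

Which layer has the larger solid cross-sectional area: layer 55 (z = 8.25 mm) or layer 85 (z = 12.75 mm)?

Layer 55 (z = 8.25): the r=4.5 cylinder contributes a regular 6-gon of circumradius 4.5 (area = (6/2)·4.500²·sin(360°/6) = 52.61 mm²); the cylinder at (15, -3.5) is absent (z outside [8.5, 19.5]); Taking the union: only the r=4.5 cylinder is present, so the union is just that shape — area = 52.61 mm²; (rotated 60° about Z; rotation is an isometry so areas/perimeters/island counts are preserved). So its area = 52.61 mm². Layer 85 (z = 12.75): the cylinder does not reach this height (z outside [0, 12.5]); the r=3 cylinder at (15, -3.5) gives a regular 6-gon of circumradius 3 (constant along its height) (area = (6/2)·3.000²·sin(360°/6) = 23.38 mm²); Combining (union): only the r=3 cylinder at (15, -3.5) is present, so the union is just that shape — area = 23.38 mm²; (rotated 60° about Z; rotation is an isometry so areas/perimeters/island counts are preserved). So its area = 23.38 mm². Layer 55 is larger (52.61 vs 23.38 mm²).

layer 55 (z = 8.25 mm)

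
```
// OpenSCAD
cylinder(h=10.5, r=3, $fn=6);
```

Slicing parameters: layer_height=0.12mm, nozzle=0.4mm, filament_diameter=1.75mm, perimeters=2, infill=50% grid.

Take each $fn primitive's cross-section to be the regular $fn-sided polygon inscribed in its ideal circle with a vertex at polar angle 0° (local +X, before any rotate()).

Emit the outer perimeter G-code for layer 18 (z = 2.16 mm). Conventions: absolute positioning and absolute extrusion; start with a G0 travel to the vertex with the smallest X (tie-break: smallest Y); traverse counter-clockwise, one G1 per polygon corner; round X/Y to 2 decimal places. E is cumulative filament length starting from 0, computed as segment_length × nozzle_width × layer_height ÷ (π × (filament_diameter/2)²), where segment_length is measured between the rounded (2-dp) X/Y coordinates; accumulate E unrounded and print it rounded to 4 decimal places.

G0 X-3.00 Y0.00 Z2.16
G1 X-1.50 Y-2.60 E0.0599
G1 X1.50 Y-2.60 E0.1198
G1 X3.00 Y0.00 E0.1797
G1 X1.50 Y2.60 E0.2396
G1 X-1.50 Y2.60 E0.2994
G1 X-3.00 Y0.00 E0.3593

At z = 2.16 mm: the r=3 cylinder contributes a regular 6-gon of circumradius 3. The outline is a single polygon with 6 vertices. Extrusion per mm of travel: 0.4 × 0.12 / (π × 0.875²) = 0.019956. Accumulating E over each segment gives final E = 0.3593.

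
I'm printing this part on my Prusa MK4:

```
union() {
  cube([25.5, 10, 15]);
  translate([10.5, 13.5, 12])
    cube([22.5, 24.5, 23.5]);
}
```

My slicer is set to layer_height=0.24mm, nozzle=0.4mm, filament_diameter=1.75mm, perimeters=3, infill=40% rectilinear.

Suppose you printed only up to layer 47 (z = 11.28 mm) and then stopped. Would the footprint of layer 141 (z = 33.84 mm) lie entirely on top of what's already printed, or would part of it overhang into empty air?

Compare the two slices. At z = 11.28: the cube (footprint 25.5×10) is included at this height (area 255.00 mm²); the cube at (10.5, 13.5) is not intersected at this z (z outside [12, 35.5]); Combining (union): only the 25.5×10 cube is present, so the union is just that shape — area = 255.00 mm². At z = 33.84: the cube is absent (z outside [0, 15]); the cube at (10.5, 13.5) (footprint 22.5×24.5) is included at this height (area 551.25 mm²); Merging all regions: only the 22.5×24.5 cube at (10.5, 13.5) is present, so the union is just that shape — area = 551.25 mm². Checking containment: at z = 33.84 the cross-section extends beyond the z = 11.28 cross-section by about 551.25 mm².

part overhangs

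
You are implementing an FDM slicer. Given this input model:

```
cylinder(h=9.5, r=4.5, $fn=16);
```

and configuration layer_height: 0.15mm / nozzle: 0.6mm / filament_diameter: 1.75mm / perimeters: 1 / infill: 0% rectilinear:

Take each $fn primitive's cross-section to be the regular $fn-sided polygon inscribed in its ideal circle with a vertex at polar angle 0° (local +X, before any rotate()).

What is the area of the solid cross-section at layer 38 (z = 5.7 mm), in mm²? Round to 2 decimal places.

At z = 5.7 mm: the r=4.5 cylinder gives a regular 16-gon of circumradius 4.5 (constant along its height) (area = (16/2)·4.500²·sin(360°/16) = 61.99 mm²). Overall, the cross-section is a single solid region. Net area = 61.99 mm².

61.99 mm²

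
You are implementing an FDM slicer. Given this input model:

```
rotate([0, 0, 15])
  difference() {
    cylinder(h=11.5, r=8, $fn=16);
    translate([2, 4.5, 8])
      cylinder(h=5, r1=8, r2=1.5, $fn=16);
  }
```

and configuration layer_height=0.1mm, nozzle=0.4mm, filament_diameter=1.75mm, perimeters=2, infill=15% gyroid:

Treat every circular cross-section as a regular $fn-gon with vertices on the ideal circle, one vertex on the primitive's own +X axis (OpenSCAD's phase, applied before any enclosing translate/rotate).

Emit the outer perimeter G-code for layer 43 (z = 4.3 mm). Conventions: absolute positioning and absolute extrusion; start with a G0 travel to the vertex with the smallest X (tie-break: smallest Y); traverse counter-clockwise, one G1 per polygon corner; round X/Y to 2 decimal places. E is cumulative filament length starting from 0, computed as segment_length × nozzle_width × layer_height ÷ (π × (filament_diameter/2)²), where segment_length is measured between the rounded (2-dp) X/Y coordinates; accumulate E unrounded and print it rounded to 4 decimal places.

G0 X-7.93 Y1.04 Z4.30
G1 X-7.73 Y-2.07 E0.0518
G1 X-6.35 Y-4.87 E0.1037
G1 X-4.00 Y-6.93 E0.1557
G1 X-1.04 Y-7.93 E0.2077
G1 X2.07 Y-7.73 E0.2595
G1 X4.87 Y-6.35 E0.3114
G1 X6.93 Y-4.00 E0.3634
G1 X7.93 Y-1.04 E0.4153
G1 X7.73 Y2.07 E0.4672
G1 X6.35 Y4.87 E0.5191
G1 X4.00 Y6.93 E0.5710
G1 X1.04 Y7.93 E0.6230
G1 X-2.07 Y7.73 E0.6748
G1 X-4.87 Y6.35 E0.7267
G1 X-6.93 Y4.00 E0.7787
G1 X-7.93 Y1.04 E0.8307

At z = 4.3 mm: the cylinder: section is a regular 16-gon, circumradius r=8; the cone at (2, 4.5) is not intersected at this z (z outside [8, 13]); Subtracting the remaining from the first: none of the subtracted shapes is present at this height, so the r=8 cylinder is unchanged — 1 connected region; (rotated 15° about Z; rotation is an isometry so areas/perimeters/island counts are preserved). The outline is a single polygon with 16 vertices. Extrusion per mm of travel: 0.4 × 0.1 / (π × 0.875²) = 0.016630. Accumulating E over each segment gives final E = 0.8307.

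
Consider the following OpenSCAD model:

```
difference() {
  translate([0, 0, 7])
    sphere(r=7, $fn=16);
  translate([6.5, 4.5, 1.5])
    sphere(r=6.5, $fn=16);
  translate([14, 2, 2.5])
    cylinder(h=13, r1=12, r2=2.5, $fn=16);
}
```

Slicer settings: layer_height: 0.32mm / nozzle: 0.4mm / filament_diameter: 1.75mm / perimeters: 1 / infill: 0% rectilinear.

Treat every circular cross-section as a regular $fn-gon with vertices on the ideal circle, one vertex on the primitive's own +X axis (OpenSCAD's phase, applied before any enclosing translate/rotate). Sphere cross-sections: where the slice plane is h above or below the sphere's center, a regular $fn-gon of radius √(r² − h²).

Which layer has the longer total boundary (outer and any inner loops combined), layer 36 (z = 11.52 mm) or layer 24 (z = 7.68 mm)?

Layer 36 (z = 11.52): the r=7 sphere contributes a regular 16-gon of circumradius √(7²−4.52²) = 5.345 (perimeter = 2·16·5.345·sin(180°/16) = 33.37 mm); the sphere at (6.5, 4.5) does not reach this height (|z−center|=10.020 > r=6.5); the cone at (14, 2) (r1=12→r2=2.5) has section circumradius 5.408 here — a regular 16-gon (perimeter = 2·16·5.408·sin(180°/16) = 33.76 mm); Taking the first minus the rest: starting from the r=7 sphere, the cone at (14, 2) misses the remaining region (no effect) — boundary = 33.37 mm. So its perimeter = 33.37 mm. Layer 24 (z = 7.68): the sphere: section is a regular 16-gon, circumradius = √(r²−h²) = √(7²−0.68²) = 6.967 (perimeter = 2·16·6.967·sin(180°/16) = 43.49 mm); the r=6.5 sphere at (6.5, 4.5) contributes a regular 16-gon of circumradius √(6.5²−6.18²) = 2.014 (perimeter = 2·16·2.014·sin(180°/16) = 12.58 mm); the cone at (14, 2): at t=0.398 of its height the radius interpolates to r₁+(r₂−r₁)t = 8.215, giving a regular 16-gon of that circumradius (perimeter = 2·16·8.215·sin(180°/16) = 51.28 mm); Taking the first minus the rest: starting from the r=7 sphere, the r=6.5 sphere at (6.5, 4.5) partially overlaps it — only the 2.13 mm² overlap (of its 12.42 mm²) is removed, clipping the outline; the cone at (14, 2) partially overlaps it — only the 2.64 mm² overlap (of its 206.59 mm²) is removed, clipping the outline — boundary = 43.59 mm. So its perimeter = 43.59 mm. Layer 24 is larger (43.59 vs 33.37 mm).

layer 24 (z = 7.68 mm)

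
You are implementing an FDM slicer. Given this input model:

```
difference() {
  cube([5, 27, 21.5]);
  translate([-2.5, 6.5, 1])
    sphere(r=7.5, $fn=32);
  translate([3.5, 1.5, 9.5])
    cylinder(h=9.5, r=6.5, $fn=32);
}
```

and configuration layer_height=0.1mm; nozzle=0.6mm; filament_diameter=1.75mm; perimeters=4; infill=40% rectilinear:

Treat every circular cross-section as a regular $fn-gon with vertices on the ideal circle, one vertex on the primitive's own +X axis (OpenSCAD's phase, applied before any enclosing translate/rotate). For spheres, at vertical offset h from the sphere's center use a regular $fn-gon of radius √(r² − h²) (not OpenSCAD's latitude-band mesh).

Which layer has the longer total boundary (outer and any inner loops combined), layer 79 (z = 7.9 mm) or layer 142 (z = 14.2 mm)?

Layer 79 (z = 7.9): the cube (footprint 5×27) is included at this height (perimeter 64.00 mm); the r=7.5 sphere at (-2.5, 6.5) contributes a regular 32-gon of circumradius √(7.5²−6.9²) = 2.939 (perimeter = 2·32·2.939·sin(180°/32) = 18.44 mm); the cylinder at (3.5, 1.5) is not intersected at this z (z outside [9.5, 19]); Subtracting the remaining from the first: starting from the 5×27 cube, the r=7.5 sphere at (-2.5, 6.5) partially overlaps it — only the 0.89 mm² overlap (of its 26.97 mm²) is removed, clipping the outline — boundary = 64.16 mm. So its perimeter = 64.16 mm. Layer 142 (z = 14.2): the cube is present — its section is the full 5×27 rectangle (perimeter 64.00 mm); the sphere at (-2.5, 6.5) is absent (|z−center|=13.200 > r=7.5); the r=6.5 cylinder at (3.5, 1.5) gives a regular 32-gon of circumradius 6.5 (constant along its height) (perimeter = 2·32·6.500·sin(180°/32) = 40.78 mm); After the difference (first − rest): starting from the 5×27 cube, the r=6.5 cylinder at (3.5, 1.5) partially overlaps it — only the 38.65 mm² overlap (of its 131.88 mm²) is removed, clipping the outline — boundary = 49.44 mm. So its perimeter = 49.44 mm. Layer 79 is larger (64.16 vs 49.44 mm).

layer 79 (z = 7.9 mm)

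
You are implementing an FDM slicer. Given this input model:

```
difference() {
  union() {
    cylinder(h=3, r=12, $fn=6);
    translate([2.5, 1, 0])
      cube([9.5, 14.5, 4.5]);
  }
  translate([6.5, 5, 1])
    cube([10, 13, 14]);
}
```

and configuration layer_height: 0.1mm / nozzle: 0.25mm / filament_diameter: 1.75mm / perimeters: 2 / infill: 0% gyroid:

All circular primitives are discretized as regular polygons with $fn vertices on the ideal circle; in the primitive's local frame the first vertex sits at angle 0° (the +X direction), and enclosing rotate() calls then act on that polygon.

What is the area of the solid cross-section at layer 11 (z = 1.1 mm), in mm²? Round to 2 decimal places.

395.78 mm²

At z = 1.1 mm: the r=12 cylinder gives a regular 6-gon of circumradius 12 (constant along its height) (area = (6/2)·12.000²·sin(360°/6) = 374.12 mm²); the cube at (2.5, 1) (footprint 9.5×14.5) is included at this height (area 137.75 mm²); Combining (union): the regions partially overlap — summed areas 511.87 mm² minus the doubly-counted overlap 58.34 mm² gives 453.53 mm² — area = 453.53 mm²; the cube at (6.5, 5) is present — its section is the full 10×13 rectangle (area 130.00 mm²); After the difference (first − rest): starting from that combined region (453.53 mm²), the 10×13 cube at (6.5, 5) partially overlaps it — only the 57.75 mm² overlap (of its 130.00 mm²) is removed, clipping the outline — area = 395.78 mm². Overall, the cross-section is a single solid region. Net area = 395.78 mm².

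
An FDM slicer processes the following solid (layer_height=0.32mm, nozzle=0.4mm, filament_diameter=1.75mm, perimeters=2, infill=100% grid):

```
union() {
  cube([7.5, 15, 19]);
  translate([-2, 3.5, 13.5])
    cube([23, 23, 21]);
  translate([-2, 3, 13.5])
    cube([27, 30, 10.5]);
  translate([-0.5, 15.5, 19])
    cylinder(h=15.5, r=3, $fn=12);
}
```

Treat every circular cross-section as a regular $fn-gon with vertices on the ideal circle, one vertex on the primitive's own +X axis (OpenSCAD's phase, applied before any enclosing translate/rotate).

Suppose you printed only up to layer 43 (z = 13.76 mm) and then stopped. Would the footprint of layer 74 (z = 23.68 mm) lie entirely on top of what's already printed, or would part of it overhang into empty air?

Compare the two slices. At z = 13.76: the cube is present — its section is the full 7.5×15 rectangle (area 112.50 mm²); the cube at (-2, 3.5) (footprint 23×23) is included at this height (area 529.00 mm²); the cube at (-2, 3) is present — its section is the full 27×30 rectangle (area 810.00 mm²); the cylinder at (-0.5, 15.5) does not reach this height (z outside [19, 34.5]); Combining (union): the regions partially overlap — summed areas 1451.50 mm² minus the doubly-counted overlap 619.00 mm² gives 832.50 mm² — area = 832.50 mm². At z = 23.68: the cube is absent (z outside [0, 19]); the cube at (-2, 3.5) is present — its section is the full 23×23 rectangle (area 529.00 mm²); the cube at (-2, 3) is present — its section is the full 27×30 rectangle (area 810.00 mm²); the r=3 cylinder at (-0.5, 15.5) gives a regular 12-gon of circumradius 3 (constant along its height) (area = (12/2)·3.000²·sin(360°/12) = 27.00 mm²); Merging all regions: the regions partially overlap — summed areas 1366.00 mm² minus the doubly-counted overlap 550.90 mm² gives 815.10 mm² — area = 815.10 mm². Checking containment: at z = 23.68 the cross-section extends beyond the z = 13.76 cross-section by about 5.10 mm².

part overhangs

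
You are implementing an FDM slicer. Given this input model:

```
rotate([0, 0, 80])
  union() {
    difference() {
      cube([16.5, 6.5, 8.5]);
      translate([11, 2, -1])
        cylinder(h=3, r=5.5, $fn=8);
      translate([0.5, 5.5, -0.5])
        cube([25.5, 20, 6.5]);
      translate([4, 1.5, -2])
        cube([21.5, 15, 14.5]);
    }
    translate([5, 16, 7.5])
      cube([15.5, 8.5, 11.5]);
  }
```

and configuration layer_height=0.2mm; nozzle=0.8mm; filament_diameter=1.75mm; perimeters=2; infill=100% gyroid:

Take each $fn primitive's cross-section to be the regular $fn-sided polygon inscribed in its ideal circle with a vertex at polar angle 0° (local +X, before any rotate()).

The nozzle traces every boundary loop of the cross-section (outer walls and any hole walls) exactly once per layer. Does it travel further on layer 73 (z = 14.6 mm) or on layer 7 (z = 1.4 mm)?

layer 73 (z = 14.6 mm)

Layer 73 (z = 14.6): the cube is not intersected at this z (z outside [0, 8.5]); the cylinder at (11, 2) does not reach this height (z outside [-1, 2]); the cube at (0.5, 5.5) is absent (z outside [-0.5, 6]); the cube at (4, 1.5) is not intersected at this z (z outside [-2, 12.5]); Subtracting the remaining from the first: the first operand is absent here, so nothing remains; the cube at (5, 16) (footprint 15.5×8.5) is included at this height (perimeter 48.00 mm); Combining (union): only the 15.5×8.5 cube at (5, 16) is present, so the union is just that shape — boundary = 48.00 mm; (whole slice rotated 80° about Z — lengths, areas and connectivity unchanged). So its perimeter = 48.00 mm. Layer 7 (z = 1.4): the cube is present — its section is the full 16.5×6.5 rectangle (perimeter 46.00 mm); the cylinder at (11, 2): section is a regular 8-gon, circumradius r=5.5 (perimeter = 2·8·5.500·sin(180°/8) = 33.68 mm); the cube at (0.5, 5.5) (footprint 25.5×20) is included at this height (perimeter 91.00 mm); the cube at (4, 1.5) is present — its section is the full 21.5×15 rectangle (perimeter 73.00 mm); Subtracting the remaining from the first: starting from the 16.5×6.5 cube, the r=5.5 cylinder at (11, 2) partially overlaps it — only the 60.71 mm² overlap (of its 85.56 mm²) is removed, clipping the outline; the 25.5×20 cube at (0.5, 5.5) partially overlaps it — only the 9.06 mm² overlap (of its 510.00 mm²) is removed, clipping the outline; the 21.5×15 cube at (4, 1.5) partially overlaps it — only the 11.18 mm² overlap (of its 322.50 mm²) is removed, clipping the outline — boundary = 29.32 mm; the cube at (5, 16) is absent (z outside [7.5, 19]); Merging all regions: only that combined region is present, so the union is just that shape — boundary = 29.32 mm; (rotated 80° about Z; rotation is an isometry so areas/perimeters/island counts are preserved). So its perimeter = 29.32 mm. Layer 73 is larger (48.00 vs 29.32 mm).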